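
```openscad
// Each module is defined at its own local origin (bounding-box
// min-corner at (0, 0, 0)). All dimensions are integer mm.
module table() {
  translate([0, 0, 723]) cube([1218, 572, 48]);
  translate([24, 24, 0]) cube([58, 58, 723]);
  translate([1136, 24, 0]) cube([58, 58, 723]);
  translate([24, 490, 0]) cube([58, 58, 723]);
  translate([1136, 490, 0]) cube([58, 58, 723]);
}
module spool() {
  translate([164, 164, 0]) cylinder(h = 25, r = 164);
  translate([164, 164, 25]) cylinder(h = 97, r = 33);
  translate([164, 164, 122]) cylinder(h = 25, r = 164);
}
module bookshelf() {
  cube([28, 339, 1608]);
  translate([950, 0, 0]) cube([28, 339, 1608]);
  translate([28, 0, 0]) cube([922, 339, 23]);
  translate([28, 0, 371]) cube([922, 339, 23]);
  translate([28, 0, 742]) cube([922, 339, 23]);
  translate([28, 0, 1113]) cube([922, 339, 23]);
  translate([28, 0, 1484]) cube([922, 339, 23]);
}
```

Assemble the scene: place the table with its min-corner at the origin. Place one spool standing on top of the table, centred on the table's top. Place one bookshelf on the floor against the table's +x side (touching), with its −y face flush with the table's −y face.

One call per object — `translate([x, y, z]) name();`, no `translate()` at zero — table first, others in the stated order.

table();
translate([445, 122, 771]) spool();
translate([1218, 0, 0]) bookshelf();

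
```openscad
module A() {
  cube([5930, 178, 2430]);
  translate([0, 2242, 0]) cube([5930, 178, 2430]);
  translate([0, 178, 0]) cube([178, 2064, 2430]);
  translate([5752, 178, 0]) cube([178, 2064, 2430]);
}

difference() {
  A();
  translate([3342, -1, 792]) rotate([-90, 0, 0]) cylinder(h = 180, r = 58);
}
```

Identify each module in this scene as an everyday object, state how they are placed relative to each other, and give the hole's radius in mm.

A is a house frame. The house frame has a circular hole through its front wall. The hole's radius is 58 mm.

The subtracted cylinder has r = 58 mm.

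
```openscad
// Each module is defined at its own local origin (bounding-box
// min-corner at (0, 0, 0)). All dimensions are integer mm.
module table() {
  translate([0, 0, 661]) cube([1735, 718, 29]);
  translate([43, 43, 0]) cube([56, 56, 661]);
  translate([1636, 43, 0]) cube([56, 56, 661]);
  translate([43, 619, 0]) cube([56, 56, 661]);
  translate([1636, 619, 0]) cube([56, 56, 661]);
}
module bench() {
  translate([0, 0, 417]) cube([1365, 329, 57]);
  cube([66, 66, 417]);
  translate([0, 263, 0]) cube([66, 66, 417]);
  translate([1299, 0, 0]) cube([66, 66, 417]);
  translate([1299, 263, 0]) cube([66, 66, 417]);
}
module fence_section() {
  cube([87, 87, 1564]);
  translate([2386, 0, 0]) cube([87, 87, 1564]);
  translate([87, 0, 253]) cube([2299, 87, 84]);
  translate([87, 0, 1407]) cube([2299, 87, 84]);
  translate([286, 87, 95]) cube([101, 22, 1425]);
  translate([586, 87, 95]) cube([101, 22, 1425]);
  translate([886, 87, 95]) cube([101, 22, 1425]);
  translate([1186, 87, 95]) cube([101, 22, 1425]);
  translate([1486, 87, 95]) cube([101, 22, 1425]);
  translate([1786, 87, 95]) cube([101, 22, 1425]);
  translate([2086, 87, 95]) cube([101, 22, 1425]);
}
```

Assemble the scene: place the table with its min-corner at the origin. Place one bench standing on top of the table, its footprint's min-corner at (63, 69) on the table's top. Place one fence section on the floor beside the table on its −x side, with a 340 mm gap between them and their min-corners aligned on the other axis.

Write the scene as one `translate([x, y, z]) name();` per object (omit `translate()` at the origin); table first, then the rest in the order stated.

table();
translate([63, 69, 690]) bench();
translate([-2813, 0, 0]) fence_section();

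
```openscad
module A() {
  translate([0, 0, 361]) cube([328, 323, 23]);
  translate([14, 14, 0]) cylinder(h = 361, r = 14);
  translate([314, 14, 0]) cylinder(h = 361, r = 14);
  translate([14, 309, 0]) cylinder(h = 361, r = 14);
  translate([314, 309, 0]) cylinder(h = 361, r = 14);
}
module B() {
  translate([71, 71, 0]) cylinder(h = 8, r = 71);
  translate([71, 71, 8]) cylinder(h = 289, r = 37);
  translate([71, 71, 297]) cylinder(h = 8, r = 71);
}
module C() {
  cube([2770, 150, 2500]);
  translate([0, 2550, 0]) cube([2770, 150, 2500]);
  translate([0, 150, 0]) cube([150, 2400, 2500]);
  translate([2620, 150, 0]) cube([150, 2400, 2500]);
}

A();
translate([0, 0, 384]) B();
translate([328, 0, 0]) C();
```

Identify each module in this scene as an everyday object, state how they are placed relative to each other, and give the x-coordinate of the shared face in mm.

The stool's +x face and the house frame's −x face are both at x = 328 mm.

A is a stool. B is a spool. C is a house frame. The spool is on top of the stool. The house frame is against the stool's +x side, with their −y faces flush. The x-coordinate of the shared face is 328 mm.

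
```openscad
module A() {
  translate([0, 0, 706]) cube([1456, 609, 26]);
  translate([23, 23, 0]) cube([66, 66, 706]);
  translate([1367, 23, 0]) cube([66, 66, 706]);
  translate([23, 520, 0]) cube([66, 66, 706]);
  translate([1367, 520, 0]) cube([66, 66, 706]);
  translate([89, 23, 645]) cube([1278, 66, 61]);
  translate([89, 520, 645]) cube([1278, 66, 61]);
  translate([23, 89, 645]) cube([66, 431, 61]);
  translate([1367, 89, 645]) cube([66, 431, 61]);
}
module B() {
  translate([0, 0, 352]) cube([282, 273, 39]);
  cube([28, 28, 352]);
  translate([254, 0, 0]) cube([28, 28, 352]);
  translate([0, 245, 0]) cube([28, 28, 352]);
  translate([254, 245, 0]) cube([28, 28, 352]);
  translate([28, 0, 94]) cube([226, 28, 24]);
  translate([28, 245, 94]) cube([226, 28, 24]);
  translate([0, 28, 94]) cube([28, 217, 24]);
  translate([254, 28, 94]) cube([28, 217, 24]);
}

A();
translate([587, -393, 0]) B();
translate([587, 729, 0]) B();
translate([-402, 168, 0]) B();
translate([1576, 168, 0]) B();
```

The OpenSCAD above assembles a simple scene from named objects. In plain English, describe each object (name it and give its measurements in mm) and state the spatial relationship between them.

A is a table with a 1456×609 mm rectangular top, 26 mm thick, top surface at z = 732 mm, supported by four 66×66 mm square legs, each inset 23 mm from the nearest pair of top edges, running from the floor. Four apron rails, 66 mm thick and 61 mm tall, run between adjacent legs with their top edges flush with the underside of the top and their outer faces flush with the legs' outer faces.

B is a four-legged stool. The seat is a 282×273×39 mm slab whose top surface is at z = 391 mm; four square legs, each 28×28 mm in cross-section, run from the floor (z = 0) to the underside of the seat, each flush with a corner of the seat. Four stretchers, 28 mm wide and 24 mm tall, connect adjacent legs with their undersides at z = 94 mm, each running between the inner faces of the legs it joins and aligned with the legs' outer faces on the other axis.

Four stools sit around the table at the −y, +y, −x, +x sides.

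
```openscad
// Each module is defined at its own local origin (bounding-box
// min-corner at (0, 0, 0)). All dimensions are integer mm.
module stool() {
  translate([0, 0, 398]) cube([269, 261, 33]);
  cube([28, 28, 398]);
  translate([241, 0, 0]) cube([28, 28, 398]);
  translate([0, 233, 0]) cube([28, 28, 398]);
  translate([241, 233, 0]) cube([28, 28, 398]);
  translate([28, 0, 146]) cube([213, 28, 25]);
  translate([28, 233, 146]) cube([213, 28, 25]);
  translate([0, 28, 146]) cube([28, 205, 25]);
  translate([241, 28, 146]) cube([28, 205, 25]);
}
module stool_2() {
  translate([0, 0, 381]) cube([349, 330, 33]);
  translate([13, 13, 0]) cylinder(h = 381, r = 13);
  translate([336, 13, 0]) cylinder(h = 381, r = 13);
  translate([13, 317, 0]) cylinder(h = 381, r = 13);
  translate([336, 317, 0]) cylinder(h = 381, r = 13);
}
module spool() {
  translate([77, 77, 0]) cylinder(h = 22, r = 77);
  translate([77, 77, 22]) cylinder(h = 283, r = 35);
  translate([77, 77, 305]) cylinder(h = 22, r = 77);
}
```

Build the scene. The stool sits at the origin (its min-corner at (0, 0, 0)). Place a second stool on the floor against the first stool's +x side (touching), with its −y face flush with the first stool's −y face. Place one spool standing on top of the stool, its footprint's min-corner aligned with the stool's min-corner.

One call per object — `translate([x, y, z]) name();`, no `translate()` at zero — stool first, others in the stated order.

stool();
translate([269, 0, 0]) stool_2();
translate([0, 0, 431]) spool();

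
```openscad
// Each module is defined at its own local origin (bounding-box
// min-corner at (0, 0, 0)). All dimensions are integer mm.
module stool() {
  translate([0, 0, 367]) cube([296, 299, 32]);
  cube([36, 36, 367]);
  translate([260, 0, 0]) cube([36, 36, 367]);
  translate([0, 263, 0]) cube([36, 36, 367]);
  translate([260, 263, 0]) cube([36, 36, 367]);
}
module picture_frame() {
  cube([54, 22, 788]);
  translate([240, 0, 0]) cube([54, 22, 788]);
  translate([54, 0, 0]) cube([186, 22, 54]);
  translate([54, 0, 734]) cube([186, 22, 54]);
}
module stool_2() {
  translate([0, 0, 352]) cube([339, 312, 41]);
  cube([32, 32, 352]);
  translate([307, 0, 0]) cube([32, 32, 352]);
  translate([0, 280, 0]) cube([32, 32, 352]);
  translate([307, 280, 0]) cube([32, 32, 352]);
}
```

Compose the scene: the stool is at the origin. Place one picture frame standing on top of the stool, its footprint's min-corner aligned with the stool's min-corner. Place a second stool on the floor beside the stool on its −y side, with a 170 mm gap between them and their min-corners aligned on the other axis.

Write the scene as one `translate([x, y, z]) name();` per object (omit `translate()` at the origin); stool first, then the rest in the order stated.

stool();
translate([0, 0, 399]) picture_frame();
translate([0, -482, 0]) stool_2();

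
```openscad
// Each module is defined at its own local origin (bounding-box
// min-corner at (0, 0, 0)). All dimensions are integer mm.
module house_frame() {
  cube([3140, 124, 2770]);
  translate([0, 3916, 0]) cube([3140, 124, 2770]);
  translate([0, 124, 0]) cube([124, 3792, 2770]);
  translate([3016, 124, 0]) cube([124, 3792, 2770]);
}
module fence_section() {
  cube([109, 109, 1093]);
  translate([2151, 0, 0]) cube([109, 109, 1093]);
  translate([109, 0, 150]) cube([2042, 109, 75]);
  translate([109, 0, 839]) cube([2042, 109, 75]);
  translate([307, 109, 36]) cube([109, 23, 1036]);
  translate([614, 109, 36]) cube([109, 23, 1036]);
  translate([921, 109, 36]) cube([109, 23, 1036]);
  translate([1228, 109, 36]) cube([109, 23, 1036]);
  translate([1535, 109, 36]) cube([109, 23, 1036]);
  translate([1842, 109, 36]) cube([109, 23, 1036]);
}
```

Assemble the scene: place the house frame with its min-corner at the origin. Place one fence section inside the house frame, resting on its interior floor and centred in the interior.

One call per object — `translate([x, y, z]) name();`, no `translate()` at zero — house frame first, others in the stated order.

house_frame();
translate([440, 1954, 0]) fence_section();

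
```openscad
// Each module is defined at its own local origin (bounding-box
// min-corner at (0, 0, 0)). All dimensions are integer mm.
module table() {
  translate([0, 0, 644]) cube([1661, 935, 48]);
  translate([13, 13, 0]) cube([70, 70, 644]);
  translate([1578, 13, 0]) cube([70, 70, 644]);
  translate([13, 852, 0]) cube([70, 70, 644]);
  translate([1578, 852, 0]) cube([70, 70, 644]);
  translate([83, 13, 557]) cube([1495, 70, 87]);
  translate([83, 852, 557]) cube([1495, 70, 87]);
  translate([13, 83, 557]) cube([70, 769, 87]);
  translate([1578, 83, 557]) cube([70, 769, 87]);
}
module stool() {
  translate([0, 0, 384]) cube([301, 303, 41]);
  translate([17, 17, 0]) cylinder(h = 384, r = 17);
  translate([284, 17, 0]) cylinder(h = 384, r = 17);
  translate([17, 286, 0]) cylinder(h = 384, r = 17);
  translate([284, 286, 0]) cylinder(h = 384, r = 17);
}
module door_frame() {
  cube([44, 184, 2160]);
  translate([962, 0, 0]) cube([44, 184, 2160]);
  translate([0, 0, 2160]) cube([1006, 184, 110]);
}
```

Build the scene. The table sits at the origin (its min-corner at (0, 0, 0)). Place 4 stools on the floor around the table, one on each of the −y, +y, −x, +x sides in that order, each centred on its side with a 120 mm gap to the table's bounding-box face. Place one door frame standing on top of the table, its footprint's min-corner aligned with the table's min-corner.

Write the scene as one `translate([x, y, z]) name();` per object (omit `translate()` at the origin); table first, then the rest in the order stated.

table();
translate([680, -423, 0]) stool();
translate([680, 1055, 0]) stool();
translate([-421, 316, 0]) stool();
translate([1781, 316, 0]) stool();
translate([0, 0, 692]) door_frame();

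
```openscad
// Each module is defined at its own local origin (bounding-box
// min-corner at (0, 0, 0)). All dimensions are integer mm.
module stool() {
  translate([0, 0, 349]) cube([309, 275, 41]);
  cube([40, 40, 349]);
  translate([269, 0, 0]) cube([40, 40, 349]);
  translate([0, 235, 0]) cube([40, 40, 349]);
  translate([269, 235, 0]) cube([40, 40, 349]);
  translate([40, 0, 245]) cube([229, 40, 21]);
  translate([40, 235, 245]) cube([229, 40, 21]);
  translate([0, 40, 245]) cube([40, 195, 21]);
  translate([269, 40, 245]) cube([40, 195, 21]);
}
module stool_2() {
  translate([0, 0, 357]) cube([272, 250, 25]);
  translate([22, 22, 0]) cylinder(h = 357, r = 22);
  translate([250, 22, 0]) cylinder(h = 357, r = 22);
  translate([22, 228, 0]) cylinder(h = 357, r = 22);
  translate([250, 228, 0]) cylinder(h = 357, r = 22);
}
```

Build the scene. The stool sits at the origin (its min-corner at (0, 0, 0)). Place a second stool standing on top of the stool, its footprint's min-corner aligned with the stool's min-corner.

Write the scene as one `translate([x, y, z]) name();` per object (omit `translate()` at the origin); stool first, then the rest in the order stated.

stool();
translate([0, 0, 390]) stool_2();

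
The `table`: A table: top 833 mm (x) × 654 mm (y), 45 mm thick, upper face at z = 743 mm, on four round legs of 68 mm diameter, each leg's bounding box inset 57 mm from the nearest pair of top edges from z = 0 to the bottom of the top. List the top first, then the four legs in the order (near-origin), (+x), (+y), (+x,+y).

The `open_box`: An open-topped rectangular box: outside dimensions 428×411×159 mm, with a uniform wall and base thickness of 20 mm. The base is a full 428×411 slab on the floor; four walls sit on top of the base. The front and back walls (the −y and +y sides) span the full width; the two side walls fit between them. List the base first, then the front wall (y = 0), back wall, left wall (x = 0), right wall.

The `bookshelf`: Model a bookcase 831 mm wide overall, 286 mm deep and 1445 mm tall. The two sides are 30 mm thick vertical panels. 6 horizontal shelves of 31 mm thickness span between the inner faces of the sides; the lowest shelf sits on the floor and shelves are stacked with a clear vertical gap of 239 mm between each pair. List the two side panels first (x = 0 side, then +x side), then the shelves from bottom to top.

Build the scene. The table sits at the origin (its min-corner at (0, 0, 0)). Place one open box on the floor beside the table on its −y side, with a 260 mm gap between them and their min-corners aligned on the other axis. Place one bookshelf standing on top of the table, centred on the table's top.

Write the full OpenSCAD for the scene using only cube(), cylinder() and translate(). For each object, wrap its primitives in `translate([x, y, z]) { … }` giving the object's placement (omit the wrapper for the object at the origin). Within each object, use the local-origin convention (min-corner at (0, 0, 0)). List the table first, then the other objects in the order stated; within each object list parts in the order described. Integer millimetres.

translate([0, 0, 698]) cube([833, 654, 45]);
translate([91, 91, 0]) cylinder(h = 698, r = 34);
translate([742, 91, 0]) cylinder(h = 698, r = 34);
translate([91, 563, 0]) cylinder(h = 698, r = 34);
translate([742, 563, 0]) cylinder(h = 698, r = 34);
translate([0, -671, 0]) {
  cube([428, 411, 20]);
  translate([0, 0, 20]) cube([428, 20, 139]);
  translate([0, 391, 20]) cube([428, 20, 139]);
  translate([0, 20, 20]) cube([20, 371, 139]);
  translate([408, 20, 20]) cube([20, 371, 139]);
}
translate([1, 184, 743]) {
  cube([30, 286, 1445]);
  translate([801, 0, 0]) cube([30, 286, 1445]);
  translate([30, 0, 0]) cube([771, 286, 31]);
  translate([30, 0, 270]) cube([771, 286, 31]);
  translate([30, 0, 540]) cube([771, 286, 31]);
  translate([30, 0, 810]) cube([771, 286, 31]);
  translate([30, 0, 1080]) cube([771, 286, 31]);
  translate([30, 0, 1350]) cube([771, 286, 31]);
}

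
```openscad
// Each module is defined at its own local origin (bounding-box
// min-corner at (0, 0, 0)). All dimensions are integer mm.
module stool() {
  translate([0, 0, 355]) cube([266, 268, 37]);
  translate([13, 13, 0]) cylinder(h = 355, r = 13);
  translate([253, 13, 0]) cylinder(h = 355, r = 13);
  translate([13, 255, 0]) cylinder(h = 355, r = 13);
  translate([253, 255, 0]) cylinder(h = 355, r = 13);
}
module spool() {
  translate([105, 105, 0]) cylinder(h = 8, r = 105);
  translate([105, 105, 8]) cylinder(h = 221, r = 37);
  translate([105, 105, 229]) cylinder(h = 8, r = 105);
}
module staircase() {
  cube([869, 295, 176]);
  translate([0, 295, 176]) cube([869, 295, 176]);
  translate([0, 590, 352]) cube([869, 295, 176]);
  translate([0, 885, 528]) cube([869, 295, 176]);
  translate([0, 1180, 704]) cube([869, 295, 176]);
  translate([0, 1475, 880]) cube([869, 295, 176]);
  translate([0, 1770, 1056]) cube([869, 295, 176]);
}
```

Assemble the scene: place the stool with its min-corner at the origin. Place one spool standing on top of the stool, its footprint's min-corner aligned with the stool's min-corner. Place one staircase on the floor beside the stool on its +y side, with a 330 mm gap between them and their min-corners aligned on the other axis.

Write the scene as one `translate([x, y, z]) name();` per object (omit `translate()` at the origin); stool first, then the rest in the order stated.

stool();
translate([0, 0, 392]) spool();
translate([0, 598, 0]) staircase();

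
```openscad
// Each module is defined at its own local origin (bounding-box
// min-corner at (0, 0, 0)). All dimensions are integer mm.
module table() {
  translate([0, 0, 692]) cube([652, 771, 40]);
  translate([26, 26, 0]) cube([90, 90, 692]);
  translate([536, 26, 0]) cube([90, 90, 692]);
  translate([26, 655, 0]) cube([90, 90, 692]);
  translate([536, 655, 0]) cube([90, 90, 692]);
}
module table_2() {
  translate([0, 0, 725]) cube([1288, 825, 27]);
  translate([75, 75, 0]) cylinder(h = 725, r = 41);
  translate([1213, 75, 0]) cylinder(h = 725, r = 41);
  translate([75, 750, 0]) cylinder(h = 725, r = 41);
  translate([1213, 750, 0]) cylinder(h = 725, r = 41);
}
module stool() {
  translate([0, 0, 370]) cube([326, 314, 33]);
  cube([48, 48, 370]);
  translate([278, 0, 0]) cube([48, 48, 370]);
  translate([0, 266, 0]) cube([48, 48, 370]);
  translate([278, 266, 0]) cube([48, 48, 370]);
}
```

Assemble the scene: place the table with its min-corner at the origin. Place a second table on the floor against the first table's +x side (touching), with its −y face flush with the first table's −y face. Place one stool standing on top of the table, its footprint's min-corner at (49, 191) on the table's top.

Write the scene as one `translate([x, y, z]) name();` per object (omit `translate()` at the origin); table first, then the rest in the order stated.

table();
translate([652, 0, 0]) table_2();
translate([49, 191, 732]) stool();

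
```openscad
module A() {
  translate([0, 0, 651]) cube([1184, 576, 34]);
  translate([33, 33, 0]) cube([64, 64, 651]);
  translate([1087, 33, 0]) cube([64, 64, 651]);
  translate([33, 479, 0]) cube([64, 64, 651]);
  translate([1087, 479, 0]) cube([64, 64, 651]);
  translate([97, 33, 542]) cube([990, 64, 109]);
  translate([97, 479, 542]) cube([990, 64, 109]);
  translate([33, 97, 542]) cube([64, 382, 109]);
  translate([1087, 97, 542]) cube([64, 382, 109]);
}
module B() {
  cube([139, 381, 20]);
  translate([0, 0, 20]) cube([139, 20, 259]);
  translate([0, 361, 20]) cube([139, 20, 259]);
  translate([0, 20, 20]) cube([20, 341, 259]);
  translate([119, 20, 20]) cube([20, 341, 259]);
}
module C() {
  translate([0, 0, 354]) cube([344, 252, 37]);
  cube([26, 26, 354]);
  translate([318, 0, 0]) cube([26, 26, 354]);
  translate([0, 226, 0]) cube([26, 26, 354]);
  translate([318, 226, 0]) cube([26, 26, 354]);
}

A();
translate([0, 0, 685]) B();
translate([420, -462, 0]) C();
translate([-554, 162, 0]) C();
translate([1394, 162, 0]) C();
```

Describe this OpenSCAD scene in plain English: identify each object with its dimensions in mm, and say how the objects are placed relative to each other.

A is a table with a 1184×576 mm rectangular top, 34 mm thick, top surface at z = 685 mm, supported by four 64×64 mm square legs, each inset 33 mm from the nearest pair of top edges, running from the floor. Four apron rails, 64 mm thick and 109 mm tall, run between adjacent legs with their top edges flush with the underside of the top and their outer faces flush with the legs' outer faces.

B is an open storage box with external size 139×381×279 mm and wall thickness 20 mm (the base is also 20 mm thick). The base covers the whole footprint; the four walls stand on the base, with the y-facing walls full-width and the x-facing walls fitting between their inner faces.

C is a four-legged stool. The seat is 344×252 mm, 37 mm thick, top at z = 391 mm. It stands on four square legs, each 26×26 mm in cross-section, from z = 0 to the seat underside, each flush with a corner of the seat.

The open box is on top of the table. Three stools sit around the table at the −y, −x, +x sides.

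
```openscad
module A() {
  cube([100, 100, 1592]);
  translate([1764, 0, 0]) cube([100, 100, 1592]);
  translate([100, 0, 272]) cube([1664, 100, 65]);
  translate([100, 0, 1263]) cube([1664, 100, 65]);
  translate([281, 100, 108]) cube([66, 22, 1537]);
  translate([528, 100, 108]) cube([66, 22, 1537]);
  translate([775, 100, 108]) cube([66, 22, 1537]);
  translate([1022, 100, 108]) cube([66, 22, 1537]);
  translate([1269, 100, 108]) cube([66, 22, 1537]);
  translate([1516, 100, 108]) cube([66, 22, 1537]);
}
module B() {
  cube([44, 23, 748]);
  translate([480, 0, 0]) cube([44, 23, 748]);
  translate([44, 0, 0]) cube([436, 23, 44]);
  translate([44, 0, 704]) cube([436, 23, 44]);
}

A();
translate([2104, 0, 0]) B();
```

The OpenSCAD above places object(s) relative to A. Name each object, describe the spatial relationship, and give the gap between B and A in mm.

A is a fence section. B is a picture frame. The picture frame is on the floor beside the fence section on its +x side. The gap between the picture frame and the fence section is 240 mm.

The picture frame's nearest face is 240 mm from the fence section's +x face.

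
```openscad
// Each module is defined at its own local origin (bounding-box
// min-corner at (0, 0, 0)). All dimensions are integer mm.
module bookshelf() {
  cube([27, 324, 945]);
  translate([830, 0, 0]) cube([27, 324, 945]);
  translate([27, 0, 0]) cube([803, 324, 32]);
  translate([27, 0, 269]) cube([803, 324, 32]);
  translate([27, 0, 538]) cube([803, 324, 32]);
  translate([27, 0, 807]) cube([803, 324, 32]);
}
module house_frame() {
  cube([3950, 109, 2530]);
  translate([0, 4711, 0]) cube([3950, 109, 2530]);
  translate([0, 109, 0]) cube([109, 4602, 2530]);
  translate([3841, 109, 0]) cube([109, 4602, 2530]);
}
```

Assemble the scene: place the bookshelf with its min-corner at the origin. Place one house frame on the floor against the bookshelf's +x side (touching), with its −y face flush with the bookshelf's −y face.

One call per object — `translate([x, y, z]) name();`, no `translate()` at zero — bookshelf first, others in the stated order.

bookshelf();
translate([857, 0, 0]) house_frame();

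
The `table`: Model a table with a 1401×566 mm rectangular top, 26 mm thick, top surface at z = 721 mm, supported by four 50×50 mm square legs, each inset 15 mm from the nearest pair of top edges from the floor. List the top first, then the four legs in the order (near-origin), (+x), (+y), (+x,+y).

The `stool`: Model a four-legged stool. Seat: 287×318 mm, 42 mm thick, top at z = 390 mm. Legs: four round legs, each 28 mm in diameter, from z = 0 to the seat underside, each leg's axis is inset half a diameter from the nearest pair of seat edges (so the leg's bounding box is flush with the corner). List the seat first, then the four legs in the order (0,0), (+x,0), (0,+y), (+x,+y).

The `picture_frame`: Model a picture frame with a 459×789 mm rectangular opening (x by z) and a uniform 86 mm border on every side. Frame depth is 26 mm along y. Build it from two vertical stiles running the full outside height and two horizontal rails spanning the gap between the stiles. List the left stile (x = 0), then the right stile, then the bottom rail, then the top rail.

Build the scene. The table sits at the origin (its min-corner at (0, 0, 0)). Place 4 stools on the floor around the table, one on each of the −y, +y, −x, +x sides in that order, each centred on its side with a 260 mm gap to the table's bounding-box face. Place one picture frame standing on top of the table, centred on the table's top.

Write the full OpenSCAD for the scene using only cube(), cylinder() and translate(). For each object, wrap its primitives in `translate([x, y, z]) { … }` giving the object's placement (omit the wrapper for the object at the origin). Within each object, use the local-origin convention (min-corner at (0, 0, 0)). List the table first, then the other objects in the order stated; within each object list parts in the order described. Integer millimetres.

translate([0, 0, 695]) cube([1401, 566, 26]);
translate([15, 15, 0]) cube([50, 50, 695]);
translate([1336, 15, 0]) cube([50, 50, 695]);
translate([15, 501, 0]) cube([50, 50, 695]);
translate([1336, 501, 0]) cube([50, 50, 695]);
translate([557, -578, 0]) {
  translate([0, 0, 348]) cube([287, 318, 42]);
  translate([14, 14, 0]) cylinder(h = 348, r = 14);
  translate([273, 14, 0]) cylinder(h = 348, r = 14);
  translate([14, 304, 0]) cylinder(h = 348, r = 14);
  translate([273, 304, 0]) cylinder(h = 348, r = 14);
}
translate([557, 826, 0]) {
  translate([0, 0, 348]) cube([287, 318, 42]);
  translate([14, 14, 0]) cylinder(h = 348, r = 14);
  translate([273, 14, 0]) cylinder(h = 348, r = 14);
  translate([14, 304, 0]) cylinder(h = 348, r = 14);
  translate([273, 304, 0]) cylinder(h = 348, r = 14);
}
translate([-547, 124, 0]) {
  translate([0, 0, 348]) cube([287, 318, 42]);
  translate([14, 14, 0]) cylinder(h = 348, r = 14);
  translate([273, 14, 0]) cylinder(h = 348, r = 14);
  translate([14, 304, 0]) cylinder(h = 348, r = 14);
  translate([273, 304, 0]) cylinder(h = 348, r = 14);
}
translate([1661, 124, 0]) {
  translate([0, 0, 348]) cube([287, 318, 42]);
  translate([14, 14, 0]) cylinder(h = 348, r = 14);
  translate([273, 14, 0]) cylinder(h = 348, r = 14);
  translate([14, 304, 0]) cylinder(h = 348, r = 14);
  translate([273, 304, 0]) cylinder(h = 348, r = 14);
}
translate([385, 270, 721]) {
  cube([86, 26, 961]);
  translate([545, 0, 0]) cube([86, 26, 961]);
  translate([86, 0, 0]) cube([459, 26, 86]);
  translate([86, 0, 875]) cube([459, 26, 86]);
}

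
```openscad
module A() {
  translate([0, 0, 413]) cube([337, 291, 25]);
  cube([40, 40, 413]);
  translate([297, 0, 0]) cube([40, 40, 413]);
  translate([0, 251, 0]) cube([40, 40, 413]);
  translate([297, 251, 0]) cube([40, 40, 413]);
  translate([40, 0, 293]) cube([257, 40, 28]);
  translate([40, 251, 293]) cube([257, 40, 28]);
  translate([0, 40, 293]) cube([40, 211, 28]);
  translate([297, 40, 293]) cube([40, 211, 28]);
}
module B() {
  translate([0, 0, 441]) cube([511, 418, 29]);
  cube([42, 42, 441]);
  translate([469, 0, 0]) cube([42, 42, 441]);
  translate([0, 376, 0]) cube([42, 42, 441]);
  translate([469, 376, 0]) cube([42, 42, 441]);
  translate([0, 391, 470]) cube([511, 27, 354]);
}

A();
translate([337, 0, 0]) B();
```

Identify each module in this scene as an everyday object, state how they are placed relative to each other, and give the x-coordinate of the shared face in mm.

A is a stool. B is a chair. The chair is against the stool's +x side, with their −y faces flush. The x-coordinate of the shared face is 337 mm.

The stool's +x face and the chair's −x face are both at x = 337 mm.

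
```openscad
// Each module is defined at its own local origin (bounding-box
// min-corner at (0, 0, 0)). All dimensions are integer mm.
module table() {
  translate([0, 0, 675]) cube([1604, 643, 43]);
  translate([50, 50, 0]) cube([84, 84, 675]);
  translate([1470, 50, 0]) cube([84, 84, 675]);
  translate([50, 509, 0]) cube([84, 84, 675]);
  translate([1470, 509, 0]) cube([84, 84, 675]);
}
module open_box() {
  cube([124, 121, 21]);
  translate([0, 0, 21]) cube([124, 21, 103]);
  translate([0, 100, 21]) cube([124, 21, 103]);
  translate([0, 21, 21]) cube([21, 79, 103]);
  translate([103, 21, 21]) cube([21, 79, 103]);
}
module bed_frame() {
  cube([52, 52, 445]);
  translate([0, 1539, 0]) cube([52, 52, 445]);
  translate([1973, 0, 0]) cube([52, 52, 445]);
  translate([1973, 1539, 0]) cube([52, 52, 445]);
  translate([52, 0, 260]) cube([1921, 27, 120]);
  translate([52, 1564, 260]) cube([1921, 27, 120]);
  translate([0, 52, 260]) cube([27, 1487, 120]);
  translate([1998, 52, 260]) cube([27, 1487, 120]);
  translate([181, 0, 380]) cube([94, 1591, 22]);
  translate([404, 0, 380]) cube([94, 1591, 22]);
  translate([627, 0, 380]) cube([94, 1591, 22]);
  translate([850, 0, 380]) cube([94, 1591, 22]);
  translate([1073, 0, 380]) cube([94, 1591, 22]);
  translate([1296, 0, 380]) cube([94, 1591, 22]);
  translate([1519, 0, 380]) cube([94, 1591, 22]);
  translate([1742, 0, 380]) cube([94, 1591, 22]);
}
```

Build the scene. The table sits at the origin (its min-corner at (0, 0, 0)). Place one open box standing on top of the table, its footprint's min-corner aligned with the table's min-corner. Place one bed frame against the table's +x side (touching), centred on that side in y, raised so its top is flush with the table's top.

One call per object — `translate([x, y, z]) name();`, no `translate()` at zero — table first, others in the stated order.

table();
translate([0, 0, 718]) open_box();
translate([1604, -474, 273]) bed_frame();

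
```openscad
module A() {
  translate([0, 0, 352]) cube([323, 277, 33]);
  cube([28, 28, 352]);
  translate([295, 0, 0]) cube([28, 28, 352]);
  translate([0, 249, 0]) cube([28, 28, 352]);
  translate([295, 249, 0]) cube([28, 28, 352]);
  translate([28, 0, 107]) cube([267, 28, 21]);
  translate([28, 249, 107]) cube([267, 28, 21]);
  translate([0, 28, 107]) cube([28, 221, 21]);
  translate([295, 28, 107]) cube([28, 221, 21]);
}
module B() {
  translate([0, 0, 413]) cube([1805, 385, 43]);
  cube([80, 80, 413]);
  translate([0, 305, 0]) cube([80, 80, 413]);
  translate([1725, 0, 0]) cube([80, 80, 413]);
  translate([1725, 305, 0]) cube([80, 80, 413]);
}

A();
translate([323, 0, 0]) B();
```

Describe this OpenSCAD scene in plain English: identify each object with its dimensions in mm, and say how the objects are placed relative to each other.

A is a four-legged stool. The seat is 323×277 mm, 33 mm thick, top at z = 385 mm. It stands on four square legs, each 28×28 mm in cross-section, from z = 0 to the seat underside, each flush with a corner of the seat. Four stretchers, 28 mm wide and 21 mm tall, connect adjacent legs with their undersides at z = 107 mm, each running between the inner faces of the legs it joins and aligned with the legs' outer faces on the other axis.

B is a bench: a 1805×385 mm seat slab, 43 mm thick, top at z = 456 mm, on four 80×80 mm square legs flush with the seat corners and standing on z = 0.

The bench is against the stool's +x side, with their −y faces flush.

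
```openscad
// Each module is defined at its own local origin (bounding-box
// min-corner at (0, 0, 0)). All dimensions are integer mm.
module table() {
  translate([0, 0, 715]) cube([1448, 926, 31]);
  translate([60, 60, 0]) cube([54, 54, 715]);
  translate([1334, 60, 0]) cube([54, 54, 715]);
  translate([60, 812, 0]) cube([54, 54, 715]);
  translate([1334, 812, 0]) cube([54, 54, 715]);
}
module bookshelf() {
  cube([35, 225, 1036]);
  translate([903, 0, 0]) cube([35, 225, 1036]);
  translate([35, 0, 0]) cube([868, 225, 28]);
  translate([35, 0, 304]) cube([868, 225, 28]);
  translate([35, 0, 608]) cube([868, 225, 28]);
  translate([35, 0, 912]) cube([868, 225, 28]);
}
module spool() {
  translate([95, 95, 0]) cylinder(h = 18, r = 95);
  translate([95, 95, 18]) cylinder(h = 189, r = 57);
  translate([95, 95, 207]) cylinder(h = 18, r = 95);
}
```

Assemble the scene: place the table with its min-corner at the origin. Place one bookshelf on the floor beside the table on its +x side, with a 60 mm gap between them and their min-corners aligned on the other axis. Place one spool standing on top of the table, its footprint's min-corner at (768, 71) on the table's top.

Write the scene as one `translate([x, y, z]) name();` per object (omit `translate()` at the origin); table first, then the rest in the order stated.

table();
translate([1508, 0, 0]) bookshelf();
translate([768, 71, 746]) spool();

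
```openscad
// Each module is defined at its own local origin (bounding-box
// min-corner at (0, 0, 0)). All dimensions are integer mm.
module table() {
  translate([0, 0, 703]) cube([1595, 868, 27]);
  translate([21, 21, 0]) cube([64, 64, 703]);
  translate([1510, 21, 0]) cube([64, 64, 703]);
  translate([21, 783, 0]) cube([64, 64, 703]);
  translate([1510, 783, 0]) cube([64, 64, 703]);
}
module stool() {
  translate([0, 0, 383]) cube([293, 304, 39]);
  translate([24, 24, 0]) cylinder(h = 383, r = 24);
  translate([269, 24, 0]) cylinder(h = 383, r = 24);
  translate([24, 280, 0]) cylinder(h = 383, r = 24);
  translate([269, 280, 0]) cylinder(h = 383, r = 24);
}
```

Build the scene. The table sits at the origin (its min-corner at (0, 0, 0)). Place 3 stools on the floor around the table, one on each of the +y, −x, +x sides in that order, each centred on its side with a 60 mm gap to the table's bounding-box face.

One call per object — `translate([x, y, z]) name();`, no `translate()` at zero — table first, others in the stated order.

table();
translate([651, 928, 0]) stool();
translate([-353, 282, 0]) stool();
translate([1655, 282, 0]) stool();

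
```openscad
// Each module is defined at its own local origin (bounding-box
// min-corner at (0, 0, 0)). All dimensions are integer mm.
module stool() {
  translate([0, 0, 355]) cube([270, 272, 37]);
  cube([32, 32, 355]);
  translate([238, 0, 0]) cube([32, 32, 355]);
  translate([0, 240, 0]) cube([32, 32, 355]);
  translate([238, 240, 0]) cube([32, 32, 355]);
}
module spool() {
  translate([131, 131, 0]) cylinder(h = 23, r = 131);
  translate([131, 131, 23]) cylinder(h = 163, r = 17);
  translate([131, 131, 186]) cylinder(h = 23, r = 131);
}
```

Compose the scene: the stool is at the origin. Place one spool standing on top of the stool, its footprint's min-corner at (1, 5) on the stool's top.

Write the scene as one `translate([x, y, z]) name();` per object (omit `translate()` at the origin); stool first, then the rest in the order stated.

stool();
translate([1, 5, 392]) spool();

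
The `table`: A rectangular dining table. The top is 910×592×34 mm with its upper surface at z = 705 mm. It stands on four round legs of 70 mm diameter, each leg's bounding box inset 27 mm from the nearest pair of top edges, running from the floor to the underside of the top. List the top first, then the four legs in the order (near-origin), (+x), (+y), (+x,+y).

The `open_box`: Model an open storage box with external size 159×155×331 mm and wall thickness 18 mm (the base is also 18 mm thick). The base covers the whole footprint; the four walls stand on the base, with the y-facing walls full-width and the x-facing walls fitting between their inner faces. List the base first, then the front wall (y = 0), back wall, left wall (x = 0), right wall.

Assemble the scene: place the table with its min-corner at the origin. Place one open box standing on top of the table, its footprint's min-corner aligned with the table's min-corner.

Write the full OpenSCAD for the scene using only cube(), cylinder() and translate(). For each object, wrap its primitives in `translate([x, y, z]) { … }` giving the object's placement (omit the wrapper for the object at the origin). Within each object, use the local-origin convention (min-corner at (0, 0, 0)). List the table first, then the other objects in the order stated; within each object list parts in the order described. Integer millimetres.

translate([0, 0, 671]) cube([910, 592, 34]);
translate([62, 62, 0]) cylinder(h = 671, r = 35);
translate([848, 62, 0]) cylinder(h = 671, r = 35);
translate([62, 530, 0]) cylinder(h = 671, r = 35);
translate([848, 530, 0]) cylinder(h = 671, r = 35);
translate([0, 0, 705]) {
  cube([159, 155, 18]);
  translate([0, 0, 18]) cube([159, 18, 313]);
  translate([0, 137, 18]) cube([159, 18, 313]);
  translate([0, 18, 18]) cube([18, 119, 313]);
  translate([141, 18, 18]) cube([18, 119, 313]);
}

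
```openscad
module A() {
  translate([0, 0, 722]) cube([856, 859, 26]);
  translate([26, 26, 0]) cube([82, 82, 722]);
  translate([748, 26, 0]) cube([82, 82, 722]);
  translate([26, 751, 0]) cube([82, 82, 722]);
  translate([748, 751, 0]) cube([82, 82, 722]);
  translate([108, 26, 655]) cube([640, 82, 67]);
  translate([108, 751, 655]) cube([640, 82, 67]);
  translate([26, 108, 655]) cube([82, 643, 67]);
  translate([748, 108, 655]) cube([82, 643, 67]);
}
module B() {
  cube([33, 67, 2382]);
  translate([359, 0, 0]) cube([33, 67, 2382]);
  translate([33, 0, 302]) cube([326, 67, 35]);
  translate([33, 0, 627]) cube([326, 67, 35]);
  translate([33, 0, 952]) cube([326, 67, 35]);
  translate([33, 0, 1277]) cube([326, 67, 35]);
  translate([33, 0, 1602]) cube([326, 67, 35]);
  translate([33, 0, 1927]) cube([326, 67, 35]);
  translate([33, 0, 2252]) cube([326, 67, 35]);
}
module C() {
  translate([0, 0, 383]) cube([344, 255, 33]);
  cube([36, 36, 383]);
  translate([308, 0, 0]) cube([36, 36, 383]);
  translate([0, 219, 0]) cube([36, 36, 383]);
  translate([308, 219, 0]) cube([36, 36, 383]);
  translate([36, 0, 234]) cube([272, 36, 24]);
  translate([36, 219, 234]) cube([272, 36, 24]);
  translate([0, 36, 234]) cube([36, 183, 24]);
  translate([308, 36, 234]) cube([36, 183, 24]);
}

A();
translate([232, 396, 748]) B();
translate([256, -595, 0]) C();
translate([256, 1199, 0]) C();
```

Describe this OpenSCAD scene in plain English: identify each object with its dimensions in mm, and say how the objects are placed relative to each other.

A is a table with a 856×859 mm rectangular top, 26 mm thick, top surface at z = 748 mm, supported by four 82×82 mm square legs, each inset 26 mm from the nearest pair of top edges, running from the floor. Four apron rails, 82 mm thick and 67 mm tall, run between adjacent legs with their top edges flush with the underside of the top and their outer faces flush with the legs' outer faces.

B is a straight ladder. Two 33×67 mm vertical rails, 2382 mm tall, stand 392 mm apart (outside-to-outside) with their front faces coplanar on the −y side. 7 rungs, each 67 mm deep and 35 mm tall, span between the inner faces of the rails, front faces flush with the rails. The lowest rung's underside is at z = 302 mm and rungs are spaced 325 mm apart (underside to underside).

C is a simple wooden stool: a rectangular seat 344 mm (x) by 255 mm (y), 33 mm thick, top face at z = 416 mm, on four square legs, each 36×36 mm in cross-section. The legs rest on z = 0, each flush with a corner of the seat. Four stretchers, 36 mm wide and 24 mm tall, connect adjacent legs with their undersides at z = 234 mm, each running between the inner faces of the legs it joins and aligned with the legs' outer faces on the other axis.

The ladder is on top of the table, centred. Two stools sit around the table at the −y, +y sides.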